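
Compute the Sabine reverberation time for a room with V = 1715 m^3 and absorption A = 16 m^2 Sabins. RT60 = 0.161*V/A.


RT60 = 0.161 * 1715 / 16 = 17.257 s


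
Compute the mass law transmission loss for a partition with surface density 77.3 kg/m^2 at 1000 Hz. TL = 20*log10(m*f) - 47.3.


m * f = 77.3 * 1000 = 77300
20*log10(77300) = 97.7636 dB
TL = 97.7636 - 47.3 = 50.464 dB


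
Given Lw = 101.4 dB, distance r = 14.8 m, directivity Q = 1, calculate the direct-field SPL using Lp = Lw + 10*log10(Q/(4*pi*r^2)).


4*pi*r^2 = 4*pi*14.8^2 = 2752.54 m^2
Q / (4*pi*r^2) = 1 / 2752.54 = 0.000363301
Lp = 101.4 + 10*log10(0.000363301) = 67.003 dB


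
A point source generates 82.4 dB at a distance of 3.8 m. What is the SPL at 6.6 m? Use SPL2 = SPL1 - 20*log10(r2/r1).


r2/r1 = 6.6/3.8 = 1.73684
Correction = 20*log10(1.73684) = 4.7952 dB
SPL2 = 82.4 - 4.7952 = 77.605 dB


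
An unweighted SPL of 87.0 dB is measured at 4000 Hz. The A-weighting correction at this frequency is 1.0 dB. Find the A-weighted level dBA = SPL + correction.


A-weighting table: 4000 Hz -> 1.0 dB correction
SPL_A = SPL + correction = 87.0 + (1.0) = 88 dBA


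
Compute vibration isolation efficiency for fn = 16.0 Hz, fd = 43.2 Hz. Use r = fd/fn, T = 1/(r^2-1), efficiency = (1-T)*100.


r = 43.2 / 16.0 = 2.7
r^2 - 1 = 2.7^2 - 1 = 6.29
T = 1/6.29 = 0.158983
Efficiency = (1 - 0.158983)*100 = 84.102 %


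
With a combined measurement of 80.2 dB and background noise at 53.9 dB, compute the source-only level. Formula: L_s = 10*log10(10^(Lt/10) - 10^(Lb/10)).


10^(80.2/10) = 1.04713e+08
10^(53.9/10) = 245471
Difference = 1.04713e+08 - 245471 = 1.04468e+08
L_source = 10*log10(1.04468e+08) = 80.19 dB


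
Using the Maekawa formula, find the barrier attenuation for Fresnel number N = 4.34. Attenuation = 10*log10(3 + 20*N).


3 + 20*N = 3 + 20*4.34 = 89.8
Att = 10*log10(89.8) = 19.533 dB


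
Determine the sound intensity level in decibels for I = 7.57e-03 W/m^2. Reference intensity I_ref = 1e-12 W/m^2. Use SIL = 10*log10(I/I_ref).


I / I_ref = 7.57e-03 / 1e-12 = 7.57e+09
SIL = 10 * log10(7.57e+09) = 98.791 dB


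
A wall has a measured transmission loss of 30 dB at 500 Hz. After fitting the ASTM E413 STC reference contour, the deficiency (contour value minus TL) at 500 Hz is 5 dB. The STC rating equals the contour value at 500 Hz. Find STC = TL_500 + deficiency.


By ASTM E413, STC = value of the fitted reference contour at 500 Hz.
Contour value at 500 Hz = TL_500 + deficiency = 30 + 5 = 35
STC = 35


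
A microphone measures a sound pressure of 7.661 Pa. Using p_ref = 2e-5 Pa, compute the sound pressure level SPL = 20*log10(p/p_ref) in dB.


p / p_ref = 7.661 / 2e-5 = 383050
SPL = 20 * log10(383050) = 111.67 dB


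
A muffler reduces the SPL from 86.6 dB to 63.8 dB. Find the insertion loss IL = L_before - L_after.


Insertion loss = SPL without muffler - SPL with muffler
IL = 86.6 - 63.8 = 22.8 dB


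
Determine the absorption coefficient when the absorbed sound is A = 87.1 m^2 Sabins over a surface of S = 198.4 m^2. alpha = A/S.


Absorption coefficient = absorbed power / incident power
alpha = A / S = 87.1 / 198.4 = 0.43901


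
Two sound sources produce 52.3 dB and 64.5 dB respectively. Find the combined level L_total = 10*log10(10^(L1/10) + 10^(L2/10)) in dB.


10^(52.3/10) = 169824
10^(64.5/10) = 2.81838e+06
Sum = 169824 + 2.81838e+06 = 2.9882e+06
L_total = 10*log10(2.9882e+06) = 64.754 dB


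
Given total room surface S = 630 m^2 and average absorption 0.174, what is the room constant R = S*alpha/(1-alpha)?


R = 630 * 0.174 / (1 - 0.174) = 132.71 m^2


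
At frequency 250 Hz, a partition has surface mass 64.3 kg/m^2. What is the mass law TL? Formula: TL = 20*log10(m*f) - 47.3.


m * f = 64.3 * 250 = 16075
20*log10(16075) = 84.123 dB
TL = 84.123 - 47.3 = 36.823 dB


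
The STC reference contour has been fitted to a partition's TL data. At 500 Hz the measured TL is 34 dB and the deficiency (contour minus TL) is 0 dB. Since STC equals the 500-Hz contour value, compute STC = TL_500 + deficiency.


By ASTM E413, STC = value of the fitted reference contour at 500 Hz.
Contour value at 500 Hz = TL_500 + deficiency = 34 + 0 = 34
STC = 34


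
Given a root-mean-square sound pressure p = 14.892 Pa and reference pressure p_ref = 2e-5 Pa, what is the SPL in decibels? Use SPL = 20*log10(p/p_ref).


p / p_ref = 14.892 / 2e-5 = 744600
SPL = 20 * log10(744600) = 117.44 dB


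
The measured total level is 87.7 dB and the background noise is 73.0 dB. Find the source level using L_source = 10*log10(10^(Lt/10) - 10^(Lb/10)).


10^(87.7/10) = 5.88844e+08
10^(73.0/10) = 1.99526e+07
Difference = 5.88844e+08 - 1.99526e+07 = 5.68891e+08
L_source = 10*log10(5.68891e+08) = 87.55 dB


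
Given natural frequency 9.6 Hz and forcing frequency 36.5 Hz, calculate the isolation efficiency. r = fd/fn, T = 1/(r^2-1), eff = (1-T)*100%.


r = 36.5 / 9.6 = 3.80208
r^2 - 1 = 3.80208^2 - 1 = 13.4558
T = 1/13.4558 = 0.0743174
Efficiency = (1 - 0.0743174)*100 = 92.568 %


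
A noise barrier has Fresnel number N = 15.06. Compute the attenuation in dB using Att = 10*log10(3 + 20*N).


3 + 20*N = 3 + 20*15.06 = 304.2
Att = 10*log10(304.2) = 24.832 dB


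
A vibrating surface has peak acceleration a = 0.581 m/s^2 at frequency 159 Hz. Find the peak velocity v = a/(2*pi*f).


omega = 2*pi*f = 2*pi*159 = 999.026 rad/s
v = a / omega = 0.581 / 999.026 = 0.00058157 m/s


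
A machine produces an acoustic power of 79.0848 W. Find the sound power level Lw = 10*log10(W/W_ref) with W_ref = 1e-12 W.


W / W_ref = 79.0848 / 1e-12 = 7.90848e+13
Lw = 10 * log10(7.90848e+13) = 138.98 dB


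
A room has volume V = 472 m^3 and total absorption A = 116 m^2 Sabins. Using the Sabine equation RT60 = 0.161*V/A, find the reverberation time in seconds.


RT60 = 0.161 * 472 / 116 = 0.6551 s


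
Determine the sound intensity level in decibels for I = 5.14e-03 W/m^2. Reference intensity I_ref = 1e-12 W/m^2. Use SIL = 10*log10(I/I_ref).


I / I_ref = 5.14e-03 / 1e-12 = 5.14e+09
SIL = 10 * log10(5.14e+09) = 97.11 dB


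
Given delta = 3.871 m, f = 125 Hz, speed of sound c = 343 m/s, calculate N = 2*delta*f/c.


N = 2*delta*f/c = 2*delta/lambda, where lambda = c/f
lambda = 343 / 125 = 2.744 m
N = 2 * 3.871 / 2.744 = 2.8214


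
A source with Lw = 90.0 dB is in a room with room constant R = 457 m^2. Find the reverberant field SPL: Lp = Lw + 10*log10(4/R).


4/R = 4/457 = 0.00875274
Lp = 90.0 + 10*log10(0.00875274) = 69.421 dB


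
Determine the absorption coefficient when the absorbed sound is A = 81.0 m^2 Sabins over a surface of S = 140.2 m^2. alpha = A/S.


Absorption coefficient = absorbed power / incident power
alpha = A / S = 81.0 / 140.2 = 0.57775


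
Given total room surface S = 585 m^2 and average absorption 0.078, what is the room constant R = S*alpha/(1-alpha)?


R = 585 * 0.078 / (1 - 0.078) = 49.49 m^2


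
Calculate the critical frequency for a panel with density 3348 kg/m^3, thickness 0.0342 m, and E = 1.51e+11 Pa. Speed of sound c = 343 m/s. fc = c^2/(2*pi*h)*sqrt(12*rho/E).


12*rho/E = 12*3348/1.51e+11 = 2.66066e-07
sqrt(12*rho/E) = sqrt(2.66066e-07) = 0.000515816
c^2/(2*pi*h) = 343^2/(2*pi*0.0342) = 547498
fc = 547498 * 0.000515816 = 282.41 Hz


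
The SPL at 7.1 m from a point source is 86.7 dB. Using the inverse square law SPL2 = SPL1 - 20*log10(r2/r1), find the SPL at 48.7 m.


r2/r1 = 48.7/7.1 = 6.85915
Correction = 20*log10(6.85915) = 16.7254 dB
SPL2 = 86.7 - 16.7254 = 69.975 dB


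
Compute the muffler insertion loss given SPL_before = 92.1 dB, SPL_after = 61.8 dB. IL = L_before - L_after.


Insertion loss = SPL without muffler - SPL with muffler
IL = 92.1 - 61.8 = 30.3 dB


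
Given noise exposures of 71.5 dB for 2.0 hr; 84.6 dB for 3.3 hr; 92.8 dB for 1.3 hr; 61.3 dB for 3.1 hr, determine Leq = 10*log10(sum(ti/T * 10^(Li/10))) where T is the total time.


T_total = 2.0 + 3.3 + 1.3 + 3.1 = 9.7 hr
(2.0/9.7) * 10^(71.5/10) = 2.91245e+06
(3.3/9.7) * 10^(84.6/10) = 9.81165e+07
(1.3/9.7) * 10^(92.8/10) = 2.55371e+08
(3.1/9.7) * 10^(61.3/10) = 431112
Sum = 2.91245e+06 + 9.81165e+07 + 2.55371e+08 + 431112 = 3.56831e+08
Leq = 10*log10(3.56831e+08) = 85.525 dB


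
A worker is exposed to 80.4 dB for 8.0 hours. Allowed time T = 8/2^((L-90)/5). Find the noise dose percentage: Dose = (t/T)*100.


T_allowed = 8 / 2^((80.4 - 90)/5) = 30.2738 hr
Dose = 8.0 / 30.2738 * 100 = 26.425 %


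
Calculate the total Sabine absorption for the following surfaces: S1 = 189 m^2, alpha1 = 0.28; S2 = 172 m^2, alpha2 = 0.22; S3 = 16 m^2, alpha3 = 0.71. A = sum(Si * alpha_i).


189 * 0.28 = 52.92
172 * 0.22 = 37.84
16 * 0.71 = 11.36
A_total = 52.92 + 37.84 + 11.36 = 102.12 m^2


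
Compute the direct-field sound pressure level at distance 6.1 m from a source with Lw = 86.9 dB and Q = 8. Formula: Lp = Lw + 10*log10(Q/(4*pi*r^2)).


4*pi*r^2 = 4*pi*6.1^2 = 467.595 m^2
Q / (4*pi*r^2) = 8 / 467.595 = 0.0171088
Lp = 86.9 + 10*log10(0.0171088) = 69.232 dB


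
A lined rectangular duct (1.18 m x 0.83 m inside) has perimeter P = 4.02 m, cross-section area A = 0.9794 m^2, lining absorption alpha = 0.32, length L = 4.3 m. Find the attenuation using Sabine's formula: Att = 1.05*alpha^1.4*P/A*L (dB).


alpha^1.4 = 0.32^1.4 = 0.202866
Attenuation rate = 1.05 * alpha^1.4 * P / A
= 1.05 * 0.202866 * 4.02 / 0.9794 = 0.874308 dB/m
Total Att = 0.874308 * 4.3 = 3.7595 dB


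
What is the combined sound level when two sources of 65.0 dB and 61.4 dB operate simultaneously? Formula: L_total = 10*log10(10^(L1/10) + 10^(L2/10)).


10^(65.0/10) = 3.16228e+06
10^(61.4/10) = 1.38038e+06
Sum = 3.16228e+06 + 1.38038e+06 = 4.54266e+06
L_total = 10*log10(4.54266e+06) = 66.573 dB


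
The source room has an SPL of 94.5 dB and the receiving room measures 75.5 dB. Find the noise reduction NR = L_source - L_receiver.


NR = L_source - L_receiver (difference between source and receiving room levels)
NR = 94.5 - 75.5 = 19 dB


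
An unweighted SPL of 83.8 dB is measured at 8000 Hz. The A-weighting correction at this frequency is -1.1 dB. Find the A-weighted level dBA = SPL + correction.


A-weighting table: 8000 Hz -> -1.1 dB correction
SPL_A = SPL + correction = 83.8 + (-1.1) = 82.7 dBA


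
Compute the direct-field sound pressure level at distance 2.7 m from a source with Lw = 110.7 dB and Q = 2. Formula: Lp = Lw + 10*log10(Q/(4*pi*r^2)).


4*pi*r^2 = 4*pi*2.7^2 = 91.6088 m^2
Q / (4*pi*r^2) = 2 / 91.6088 = 0.021832
Lp = 110.7 + 10*log10(0.021832) = 94.091 dB


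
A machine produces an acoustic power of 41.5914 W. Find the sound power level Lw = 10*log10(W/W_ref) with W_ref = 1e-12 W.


W / W_ref = 41.5914 / 1e-12 = 4.15914e+13
Lw = 10 * log10(4.15914e+13) = 136.19 dB


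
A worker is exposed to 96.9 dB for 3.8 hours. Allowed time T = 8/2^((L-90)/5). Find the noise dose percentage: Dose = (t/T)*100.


T_allowed = 8 / 2^((96.9 - 90)/5) = 3.07375 hr
Dose = 3.8 / 3.07375 * 100 = 123.63 %


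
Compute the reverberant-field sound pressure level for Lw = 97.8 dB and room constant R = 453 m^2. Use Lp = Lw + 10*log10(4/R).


4/R = 4/453 = 0.00883002
Lp = 97.8 + 10*log10(0.00883002) = 77.26 dB


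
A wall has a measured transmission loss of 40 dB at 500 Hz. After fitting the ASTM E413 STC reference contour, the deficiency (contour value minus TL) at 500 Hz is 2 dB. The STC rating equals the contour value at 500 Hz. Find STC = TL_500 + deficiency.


By ASTM E413, STC = value of the fitted reference contour at 500 Hz.
Contour value at 500 Hz = TL_500 + deficiency = 40 + 2 = 42
STC = 42


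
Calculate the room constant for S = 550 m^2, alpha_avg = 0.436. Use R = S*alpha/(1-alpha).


R = 550 * 0.436 / (1 - 0.436) = 425.18 m^2


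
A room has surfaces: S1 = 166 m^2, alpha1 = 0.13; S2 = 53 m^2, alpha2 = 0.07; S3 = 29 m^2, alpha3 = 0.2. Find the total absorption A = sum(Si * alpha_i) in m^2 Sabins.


166 * 0.13 = 21.58
53 * 0.07 = 3.71
29 * 0.2 = 5.8
A_total = 21.58 + 3.71 + 5.8 = 31.09 m^2


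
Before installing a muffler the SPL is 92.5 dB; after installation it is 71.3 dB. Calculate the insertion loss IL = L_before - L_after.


Insertion loss = SPL without muffler - SPL with muffler
IL = 92.5 - 71.3 = 21.2 dB


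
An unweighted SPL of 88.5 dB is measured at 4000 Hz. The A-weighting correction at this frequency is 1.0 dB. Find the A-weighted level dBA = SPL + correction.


A-weighting table: 4000 Hz -> 1.0 dB correction
SPL_A = SPL + correction = 88.5 + (1.0) = 89.5 dBA


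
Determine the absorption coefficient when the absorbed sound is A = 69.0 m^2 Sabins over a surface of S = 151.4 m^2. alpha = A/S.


Absorption coefficient = absorbed power / incident power
alpha = A / S = 69.0 / 151.4 = 0.45575


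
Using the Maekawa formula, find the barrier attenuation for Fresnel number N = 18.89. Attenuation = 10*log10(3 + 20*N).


3 + 20*N = 3 + 20*18.89 = 380.8
Att = 10*log10(380.8) = 25.807 dB


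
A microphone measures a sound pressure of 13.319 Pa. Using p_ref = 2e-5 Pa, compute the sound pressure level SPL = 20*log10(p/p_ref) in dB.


p / p_ref = 13.319 / 2e-5 = 665950
SPL = 20 * log10(665950) = 116.47 dB


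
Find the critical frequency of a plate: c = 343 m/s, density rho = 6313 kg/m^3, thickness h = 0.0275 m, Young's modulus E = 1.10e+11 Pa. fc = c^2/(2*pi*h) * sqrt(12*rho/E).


12*rho/E = 12*6313/1.10e+11 = 6.88691e-07
sqrt(12*rho/E) = sqrt(6.88691e-07) = 0.000829874
c^2/(2*pi*h) = 343^2/(2*pi*0.0275) = 680888
fc = 680888 * 0.000829874 = 565.05 Hz


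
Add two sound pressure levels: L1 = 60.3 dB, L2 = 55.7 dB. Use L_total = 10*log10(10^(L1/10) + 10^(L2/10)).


10^(60.3/10) = 1.07152e+06
10^(55.7/10) = 371535
Sum = 1.07152e+06 + 371535 = 1.44306e+06
L_total = 10*log10(1.44306e+06) = 61.593 dB


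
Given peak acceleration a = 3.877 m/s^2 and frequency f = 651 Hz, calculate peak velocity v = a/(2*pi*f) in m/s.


omega = 2*pi*f = 2*pi*651 = 4090.35 rad/s
v = a / omega = 3.877 / 4090.35 = 0.00094784 m/s


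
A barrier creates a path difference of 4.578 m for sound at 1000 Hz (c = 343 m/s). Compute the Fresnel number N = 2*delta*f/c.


N = 2*delta*f/c = 2*delta/lambda, where lambda = c/f
lambda = 343 / 1000 = 0.343 m
N = 2 * 4.578 / 0.343 = 26.694


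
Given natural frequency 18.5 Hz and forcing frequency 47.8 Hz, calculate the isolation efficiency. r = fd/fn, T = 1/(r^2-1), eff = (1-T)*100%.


r = 47.8 / 18.5 = 2.58378
r^2 - 1 = 2.58378^2 - 1 = 5.67592
T = 1/5.67592 = 0.176183
Efficiency = (1 - 0.176183)*100 = 82.382 %


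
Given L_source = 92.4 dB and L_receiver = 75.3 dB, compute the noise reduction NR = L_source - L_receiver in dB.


NR = L_source - L_receiver (difference between source and receiving room levels)
NR = 92.4 - 75.3 = 17.1 dB


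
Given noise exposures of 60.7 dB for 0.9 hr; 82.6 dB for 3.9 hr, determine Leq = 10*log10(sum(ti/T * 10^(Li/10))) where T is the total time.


T_total = 0.9 + 3.9 = 4.8 hr
(0.9/4.8) * 10^(60.7/10) = 220293
(3.9/4.8) * 10^(82.6/10) = 1.47851e+08
Sum = 220293 + 1.47851e+08 = 1.48071e+08
Leq = 10*log10(1.48071e+08) = 81.705 dB


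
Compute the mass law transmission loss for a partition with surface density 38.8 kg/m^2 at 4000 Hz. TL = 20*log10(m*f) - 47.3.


m * f = 38.8 * 4000 = 155200
20*log10(155200) = 103.818 dB
TL = 103.818 - 47.3 = 56.518 dB


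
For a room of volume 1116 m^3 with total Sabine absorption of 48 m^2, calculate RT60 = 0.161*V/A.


RT60 = 0.161 * 1116 / 48 = 3.7433 s


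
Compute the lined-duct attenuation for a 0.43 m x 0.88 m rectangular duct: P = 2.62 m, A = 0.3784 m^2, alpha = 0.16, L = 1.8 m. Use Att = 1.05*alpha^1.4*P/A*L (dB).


alpha^1.4 = 0.16^1.4 = 0.076872
Attenuation rate = 1.05 * alpha^1.4 * P / A
= 1.05 * 0.076872 * 2.62 / 0.3784 = 0.558866 dB/m
Total Att = 0.558866 * 1.8 = 1.006 dB


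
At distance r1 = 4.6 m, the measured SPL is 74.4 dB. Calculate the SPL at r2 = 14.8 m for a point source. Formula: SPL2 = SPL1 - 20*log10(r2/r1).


r2/r1 = 14.8/4.6 = 3.21739
Correction = 20*log10(3.21739) = 10.1501 dB
SPL2 = 74.4 - 10.1501 = 64.25 dB


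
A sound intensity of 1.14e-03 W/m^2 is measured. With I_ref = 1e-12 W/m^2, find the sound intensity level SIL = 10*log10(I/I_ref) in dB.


I / I_ref = 1.14e-03 / 1e-12 = 1.14e+09
SIL = 10 * log10(1.14e+09) = 90.569 dB


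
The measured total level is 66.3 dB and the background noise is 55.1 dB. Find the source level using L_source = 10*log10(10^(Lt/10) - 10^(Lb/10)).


10^(66.3/10) = 4.2658e+06
10^(55.1/10) = 323594
Difference = 4.2658e+06 - 323594 = 3.94221e+06
L_source = 10*log10(3.94221e+06) = 65.957 dB


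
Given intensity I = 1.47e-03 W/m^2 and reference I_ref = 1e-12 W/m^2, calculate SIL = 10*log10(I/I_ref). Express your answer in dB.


I / I_ref = 1.47e-03 / 1e-12 = 1.47e+09
SIL = 10 * log10(1.47e+09) = 91.673 dB


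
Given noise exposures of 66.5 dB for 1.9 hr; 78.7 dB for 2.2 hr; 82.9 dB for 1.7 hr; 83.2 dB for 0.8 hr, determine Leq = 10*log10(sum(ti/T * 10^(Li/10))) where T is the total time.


T_total = 1.9 + 2.2 + 1.7 + 0.8 = 6.6 hr
(1.9/6.6) * 10^(66.5/10) = 1.28591e+06
(2.2/6.6) * 10^(78.7/10) = 2.47103e+07
(1.7/6.6) * 10^(82.9/10) = 5.02233e+07
(0.8/6.6) * 10^(83.2/10) = 2.53248e+07
Sum = 1.28591e+06 + 2.47103e+07 + 5.02233e+07 + 2.53248e+07 = 1.01544e+08
Leq = 10*log10(1.01544e+08) = 80.067 dB


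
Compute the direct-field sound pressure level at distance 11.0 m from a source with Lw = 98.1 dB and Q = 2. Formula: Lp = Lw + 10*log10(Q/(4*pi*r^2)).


4*pi*r^2 = 4*pi*11.0^2 = 1520.53 m^2
Q / (4*pi*r^2) = 2 / 1520.53 = 0.00131533
Lp = 98.1 + 10*log10(0.00131533) = 69.29 dB


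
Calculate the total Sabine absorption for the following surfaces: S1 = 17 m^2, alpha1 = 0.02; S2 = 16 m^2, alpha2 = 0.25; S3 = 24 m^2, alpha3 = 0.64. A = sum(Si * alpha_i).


17 * 0.02 = 0.34
16 * 0.25 = 4
24 * 0.64 = 15.36
A_total = 0.34 + 4 + 15.36 = 19.7 m^2


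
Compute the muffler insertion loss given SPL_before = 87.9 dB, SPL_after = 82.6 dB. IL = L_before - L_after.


Insertion loss = SPL without muffler - SPL with muffler
IL = 87.9 - 82.6 = 5.3 dB


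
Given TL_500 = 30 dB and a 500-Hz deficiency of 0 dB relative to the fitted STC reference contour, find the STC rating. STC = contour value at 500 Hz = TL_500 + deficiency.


By ASTM E413, STC = value of the fitted reference contour at 500 Hz.
Contour value at 500 Hz = TL_500 + deficiency = 30 + 0 = 30
STC = 30


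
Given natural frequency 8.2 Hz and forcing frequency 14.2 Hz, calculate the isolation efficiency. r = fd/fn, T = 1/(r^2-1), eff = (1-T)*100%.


r = 14.2 / 8.2 = 1.73171
r^2 - 1 = 1.73171^2 - 1 = 1.99882
T = 1/1.99882 = 0.500295
Efficiency = (1 - 0.500295)*100 = 49.97 %


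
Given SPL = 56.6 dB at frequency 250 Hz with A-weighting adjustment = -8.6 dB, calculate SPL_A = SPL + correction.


A-weighting table: 250 Hz -> -8.6 dB correction
SPL_A = SPL + correction = 56.6 + (-8.6) = 48 dBA


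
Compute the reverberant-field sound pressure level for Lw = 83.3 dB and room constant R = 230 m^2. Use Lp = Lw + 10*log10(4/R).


4/R = 4/230 = 0.0173913
Lp = 83.3 + 10*log10(0.0173913) = 65.703 dB


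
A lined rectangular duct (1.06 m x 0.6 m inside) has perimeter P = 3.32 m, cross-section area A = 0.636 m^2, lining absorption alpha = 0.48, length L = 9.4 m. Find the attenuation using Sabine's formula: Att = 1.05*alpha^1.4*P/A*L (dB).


alpha^1.4 = 0.48^1.4 = 0.35788
Attenuation rate = 1.05 * alpha^1.4 * P / A
= 1.05 * 0.35788 * 3.32 / 0.636 = 1.96159 dB/m
Total Att = 1.96159 * 9.4 = 18.439 dB


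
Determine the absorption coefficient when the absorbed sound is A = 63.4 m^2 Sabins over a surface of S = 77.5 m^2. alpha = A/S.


Absorption coefficient = absorbed power / incident power
alpha = A / S = 63.4 / 77.5 = 0.81806


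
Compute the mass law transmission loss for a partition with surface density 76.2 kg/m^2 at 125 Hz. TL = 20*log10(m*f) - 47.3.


m * f = 76.2 * 125 = 9525
20*log10(9525) = 79.5773 dB
TL = 79.5773 - 47.3 = 32.277 dB


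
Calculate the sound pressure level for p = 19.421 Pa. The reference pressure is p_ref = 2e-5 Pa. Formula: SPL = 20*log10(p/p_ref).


p / p_ref = 19.421 / 2e-5 = 971050
SPL = 20 * log10(971050) = 119.74 dB


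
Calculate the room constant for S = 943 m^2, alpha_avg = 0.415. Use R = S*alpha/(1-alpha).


R = 943 * 0.415 / (1 - 0.415) = 668.97 m^2


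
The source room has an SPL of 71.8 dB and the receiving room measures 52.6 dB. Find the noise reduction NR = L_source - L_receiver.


NR = L_source - L_receiver (difference between source and receiving room levels)
NR = 71.8 - 52.6 = 19.2 dB


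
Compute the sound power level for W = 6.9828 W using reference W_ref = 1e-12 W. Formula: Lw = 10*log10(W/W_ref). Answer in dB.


W / W_ref = 6.9828 / 1e-12 = 6.9828e+12
Lw = 10 * log10(6.9828e+12) = 128.44 dB


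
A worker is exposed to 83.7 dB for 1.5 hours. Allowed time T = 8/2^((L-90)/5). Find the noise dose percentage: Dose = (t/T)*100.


T_allowed = 8 / 2^((83.7 - 90)/5) = 19.1597 hr
Dose = 1.5 / 19.1597 * 100 = 7.8289 %


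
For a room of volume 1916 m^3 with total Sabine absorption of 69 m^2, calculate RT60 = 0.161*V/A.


RT60 = 0.161 * 1916 / 69 = 4.4707 s


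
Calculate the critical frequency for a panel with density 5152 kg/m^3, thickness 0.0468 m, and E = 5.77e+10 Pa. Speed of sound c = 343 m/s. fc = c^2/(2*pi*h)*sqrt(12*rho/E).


12*rho/E = 12*5152/5.77e+10 = 1.07147e-06
sqrt(12*rho/E) = sqrt(1.07147e-06) = 0.00103512
c^2/(2*pi*h) = 343^2/(2*pi*0.0468) = 400094
fc = 400094 * 0.00103512 = 414.15 Hz


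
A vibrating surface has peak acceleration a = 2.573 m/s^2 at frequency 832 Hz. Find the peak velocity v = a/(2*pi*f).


omega = 2*pi*f = 2*pi*832 = 5227.61 rad/s
v = a / omega = 2.573 / 5227.61 = 0.00049219 m/s


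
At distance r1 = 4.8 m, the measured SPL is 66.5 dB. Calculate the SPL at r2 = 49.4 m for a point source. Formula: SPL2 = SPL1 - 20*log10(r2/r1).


r2/r1 = 49.4/4.8 = 10.2917
Correction = 20*log10(10.2917) = 20.2497 dB
SPL2 = 66.5 - 20.2497 = 46.25 dB


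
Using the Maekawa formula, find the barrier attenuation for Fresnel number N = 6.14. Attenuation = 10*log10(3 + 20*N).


3 + 20*N = 3 + 20*6.14 = 125.8
Att = 10*log10(125.8) = 20.997 dB


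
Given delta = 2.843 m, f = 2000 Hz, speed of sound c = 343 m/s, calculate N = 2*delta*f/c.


N = 2*delta*f/c = 2*delta/lambda, where lambda = c/f
lambda = 343 / 2000 = 0.1715 m
N = 2 * 2.843 / 0.1715 = 33.155


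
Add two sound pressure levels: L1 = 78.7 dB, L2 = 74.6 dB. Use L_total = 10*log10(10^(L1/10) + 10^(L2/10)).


10^(78.7/10) = 7.4131e+07
10^(74.6/10) = 2.88403e+07
Sum = 7.4131e+07 + 2.88403e+07 = 1.02971e+08
L_total = 10*log10(1.02971e+08) = 80.127 dB


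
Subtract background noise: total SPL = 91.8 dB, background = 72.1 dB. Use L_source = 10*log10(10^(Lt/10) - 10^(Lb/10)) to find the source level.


10^(91.8/10) = 1.51356e+09
10^(72.1/10) = 1.62181e+07
Difference = 1.51356e+09 - 1.62181e+07 = 1.49734e+09
L_source = 10*log10(1.49734e+09) = 91.753 dB


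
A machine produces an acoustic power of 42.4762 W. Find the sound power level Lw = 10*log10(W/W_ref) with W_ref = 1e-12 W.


W / W_ref = 42.4762 / 1e-12 = 4.24762e+13
Lw = 10 * log10(4.24762e+13) = 136.28 dB


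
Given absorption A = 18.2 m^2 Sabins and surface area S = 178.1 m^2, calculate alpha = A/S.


Absorption coefficient = absorbed power / incident power
alpha = A / S = 18.2 / 178.1 = 0.10219


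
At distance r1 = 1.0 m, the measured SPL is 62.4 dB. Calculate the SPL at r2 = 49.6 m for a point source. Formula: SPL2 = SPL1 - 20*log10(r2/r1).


r2/r1 = 49.6/1.0 = 49.6
Correction = 20*log10(49.6) = 33.9096 dB
SPL2 = 62.4 - 33.9096 = 28.49 dB


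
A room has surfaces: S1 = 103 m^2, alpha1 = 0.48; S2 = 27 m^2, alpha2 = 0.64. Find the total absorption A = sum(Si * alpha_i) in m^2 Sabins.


103 * 0.48 = 49.44
27 * 0.64 = 17.28
A_total = 49.44 + 17.28 = 66.72 m^2


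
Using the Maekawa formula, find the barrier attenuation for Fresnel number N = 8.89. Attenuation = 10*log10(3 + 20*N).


3 + 20*N = 3 + 20*8.89 = 180.8
Att = 10*log10(180.8) = 22.572 dB


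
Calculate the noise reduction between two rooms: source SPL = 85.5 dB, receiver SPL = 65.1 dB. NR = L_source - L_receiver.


NR = L_source - L_receiver (difference between source and receiving room levels)
NR = 85.5 - 65.1 = 20.4 dB


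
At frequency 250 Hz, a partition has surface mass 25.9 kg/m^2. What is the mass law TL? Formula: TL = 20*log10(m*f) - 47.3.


m * f = 25.9 * 250 = 6475
20*log10(6475) = 76.2248 dB
TL = 76.2248 - 47.3 = 28.925 dB


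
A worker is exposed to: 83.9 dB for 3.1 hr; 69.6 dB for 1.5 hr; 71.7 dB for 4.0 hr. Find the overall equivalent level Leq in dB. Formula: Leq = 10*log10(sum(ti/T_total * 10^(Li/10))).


T_total = 3.1 + 1.5 + 4.0 = 8.6 hr
(3.1/8.6) * 10^(83.9/10) = 8.84837e+07
(1.5/8.6) * 10^(69.6/10) = 1.59072e+06
(4.0/8.6) * 10^(71.7/10) = 6.87957e+06
Sum = 8.84837e+07 + 1.59072e+06 + 6.87957e+06 = 9.6954e+07
Leq = 10*log10(9.6954e+07) = 79.866 dB


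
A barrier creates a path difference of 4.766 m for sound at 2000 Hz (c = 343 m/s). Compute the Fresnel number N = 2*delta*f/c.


N = 2*delta*f/c = 2*delta/lambda, where lambda = c/f
lambda = 343 / 2000 = 0.1715 m
N = 2 * 4.766 / 0.1715 = 55.58


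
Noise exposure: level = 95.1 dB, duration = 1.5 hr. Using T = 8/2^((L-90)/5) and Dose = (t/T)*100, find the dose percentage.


T_allowed = 8 / 2^((95.1 - 90)/5) = 3.94493 hr
Dose = 1.5 / 3.94493 * 100 = 38.023 %


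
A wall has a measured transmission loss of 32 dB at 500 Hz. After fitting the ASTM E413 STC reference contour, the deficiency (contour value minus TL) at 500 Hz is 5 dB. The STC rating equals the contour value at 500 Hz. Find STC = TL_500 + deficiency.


By ASTM E413, STC = value of the fitted reference contour at 500 Hz.
Contour value at 500 Hz = TL_500 + deficiency = 32 + 5 = 37
STC = 37


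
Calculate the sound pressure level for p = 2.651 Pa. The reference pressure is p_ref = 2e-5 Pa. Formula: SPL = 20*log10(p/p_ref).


p / p_ref = 2.651 / 2e-5 = 132550
SPL = 20 * log10(132550) = 102.45 dB


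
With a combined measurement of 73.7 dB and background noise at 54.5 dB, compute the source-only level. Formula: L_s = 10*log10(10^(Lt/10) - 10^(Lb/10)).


10^(73.7/10) = 2.34423e+07
10^(54.5/10) = 281838
Difference = 2.34423e+07 - 281838 = 2.31605e+07
L_source = 10*log10(2.31605e+07) = 73.647 dB


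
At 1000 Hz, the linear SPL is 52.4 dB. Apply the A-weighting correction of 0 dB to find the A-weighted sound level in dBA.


A-weighting table: 1000 Hz -> 0 dB correction
SPL_A = SPL + correction = 52.4 + (0) = 52.4 dBA


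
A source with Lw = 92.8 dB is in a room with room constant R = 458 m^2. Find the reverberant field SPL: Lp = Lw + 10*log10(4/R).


4/R = 4/458 = 0.00873362
Lp = 92.8 + 10*log10(0.00873362) = 72.212 dB


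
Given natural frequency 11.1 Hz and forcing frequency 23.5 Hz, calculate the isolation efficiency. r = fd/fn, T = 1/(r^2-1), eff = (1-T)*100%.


r = 23.5 / 11.1 = 2.11712
r^2 - 1 = 2.11712^2 - 1 = 3.4822
T = 1/3.4822 = 0.287175
Efficiency = (1 - 0.287175)*100 = 71.282 %


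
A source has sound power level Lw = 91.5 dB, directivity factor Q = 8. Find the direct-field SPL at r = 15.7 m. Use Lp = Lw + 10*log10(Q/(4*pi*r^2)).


4*pi*r^2 = 4*pi*15.7^2 = 3097.48 m^2
Q / (4*pi*r^2) = 8 / 3097.48 = 0.00258274
Lp = 91.5 + 10*log10(0.00258274) = 65.621 dB


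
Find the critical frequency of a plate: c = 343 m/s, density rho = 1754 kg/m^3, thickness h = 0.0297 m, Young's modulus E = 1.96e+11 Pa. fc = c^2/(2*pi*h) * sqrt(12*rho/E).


12*rho/E = 12*1754/1.96e+11 = 1.07388e-07
sqrt(12*rho/E) = sqrt(1.07388e-07) = 0.000327701
c^2/(2*pi*h) = 343^2/(2*pi*0.0297) = 630452
fc = 630452 * 0.000327701 = 206.6 Hz


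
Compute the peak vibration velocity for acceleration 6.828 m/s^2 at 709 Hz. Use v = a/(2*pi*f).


omega = 2*pi*f = 2*pi*709 = 4454.78 rad/s
v = a / omega = 6.828 / 4454.78 = 0.0015327 m/s


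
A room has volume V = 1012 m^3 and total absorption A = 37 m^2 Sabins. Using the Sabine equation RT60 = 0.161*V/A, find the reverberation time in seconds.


RT60 = 0.161 * 1012 / 37 = 4.4036 s


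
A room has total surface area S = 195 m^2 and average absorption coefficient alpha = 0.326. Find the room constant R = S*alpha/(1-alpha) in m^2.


R = 195 * 0.326 / (1 - 0.326) = 94.318 m^2


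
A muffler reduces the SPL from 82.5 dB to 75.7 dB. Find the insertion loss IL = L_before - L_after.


Insertion loss = SPL without muffler - SPL with muffler
IL = 82.5 - 75.7 = 6.8 dB


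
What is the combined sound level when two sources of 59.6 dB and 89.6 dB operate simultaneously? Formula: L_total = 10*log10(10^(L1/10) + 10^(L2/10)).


10^(59.6/10) = 912011
10^(89.6/10) = 9.12011e+08
Sum = 912011 + 9.12011e+08 = 9.12923e+08
L_total = 10*log10(9.12923e+08) = 89.604 dB


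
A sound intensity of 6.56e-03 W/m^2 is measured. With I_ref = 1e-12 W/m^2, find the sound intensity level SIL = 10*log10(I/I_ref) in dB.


I / I_ref = 6.56e-03 / 1e-12 = 6.56e+09
SIL = 10 * log10(6.56e+09) = 98.169 dB


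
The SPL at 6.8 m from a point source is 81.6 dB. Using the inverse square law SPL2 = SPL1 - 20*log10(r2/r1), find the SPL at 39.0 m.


r2/r1 = 39.0/6.8 = 5.73529
Correction = 20*log10(5.73529) = 15.1711 dB
SPL2 = 81.6 - 15.1711 = 66.429 dB


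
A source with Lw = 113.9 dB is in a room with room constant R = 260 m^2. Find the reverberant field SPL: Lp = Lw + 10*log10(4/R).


4/R = 4/260 = 0.0153846
Lp = 113.9 + 10*log10(0.0153846) = 95.771 dB


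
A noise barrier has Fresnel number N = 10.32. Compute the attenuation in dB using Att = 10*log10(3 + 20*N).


3 + 20*N = 3 + 20*10.32 = 209.4
Att = 10*log10(209.4) = 23.21 dB


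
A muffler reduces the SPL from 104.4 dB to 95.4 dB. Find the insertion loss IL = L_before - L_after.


Insertion loss = SPL without muffler - SPL with muffler
IL = 104.4 - 95.4 = 9 dB


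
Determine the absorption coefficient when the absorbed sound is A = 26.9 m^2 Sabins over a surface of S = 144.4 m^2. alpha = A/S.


Absorption coefficient = absorbed power / incident power
alpha = A / S = 26.9 / 144.4 = 0.18629


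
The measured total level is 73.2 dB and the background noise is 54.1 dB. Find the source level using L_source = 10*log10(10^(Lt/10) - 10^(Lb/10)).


10^(73.2/10) = 2.0893e+07
10^(54.1/10) = 257040
Difference = 2.0893e+07 - 257040 = 2.0636e+07
L_source = 10*log10(2.0636e+07) = 73.146 dB


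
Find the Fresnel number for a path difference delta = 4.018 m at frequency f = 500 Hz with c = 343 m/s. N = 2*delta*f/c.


N = 2*delta*f/c = 2*delta/lambda, where lambda = c/f
lambda = 343 / 500 = 0.686 m
N = 2 * 4.018 / 0.686 = 11.714


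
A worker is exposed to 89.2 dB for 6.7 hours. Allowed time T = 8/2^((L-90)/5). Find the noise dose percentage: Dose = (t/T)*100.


T_allowed = 8 / 2^((89.2 - 90)/5) = 8.9383 hr
Dose = 6.7 / 8.9383 * 100 = 74.958 %


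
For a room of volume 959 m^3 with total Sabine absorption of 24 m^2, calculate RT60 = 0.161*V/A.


RT60 = 0.161 * 959 / 24 = 6.4333 s


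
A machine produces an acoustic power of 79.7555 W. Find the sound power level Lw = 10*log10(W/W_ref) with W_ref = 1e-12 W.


W / W_ref = 79.7555 / 1e-12 = 7.97555e+13
Lw = 10 * log10(7.97555e+13) = 139.02 dB


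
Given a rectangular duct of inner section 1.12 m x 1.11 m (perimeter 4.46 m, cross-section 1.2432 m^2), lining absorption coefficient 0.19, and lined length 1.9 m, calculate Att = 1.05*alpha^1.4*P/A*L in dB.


alpha^1.4 = 0.19^1.4 = 0.0977811
Attenuation rate = 1.05 * alpha^1.4 * P / A
= 1.05 * 0.0977811 * 4.46 / 1.2432 = 0.368331 dB/m
Total Att = 0.368331 * 1.9 = 0.69983 dB


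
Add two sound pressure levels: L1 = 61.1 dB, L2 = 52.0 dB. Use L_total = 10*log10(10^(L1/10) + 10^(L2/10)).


10^(61.1/10) = 1.28825e+06
10^(52.0/10) = 158489
Sum = 1.28825e+06 + 158489 = 1.44674e+06
L_total = 10*log10(1.44674e+06) = 61.604 dB


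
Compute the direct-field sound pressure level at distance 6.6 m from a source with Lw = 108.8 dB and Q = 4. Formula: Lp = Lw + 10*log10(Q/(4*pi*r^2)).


4*pi*r^2 = 4*pi*6.6^2 = 547.391 m^2
Q / (4*pi*r^2) = 4 / 547.391 = 0.00730739
Lp = 108.8 + 10*log10(0.00730739) = 87.438 dB


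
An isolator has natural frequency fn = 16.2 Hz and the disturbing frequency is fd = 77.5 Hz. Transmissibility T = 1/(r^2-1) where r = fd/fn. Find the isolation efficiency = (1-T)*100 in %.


r = 77.5 / 16.2 = 4.78395
r^2 - 1 = 4.78395^2 - 1 = 21.8862
T = 1/21.8862 = 0.0456909
Efficiency = (1 - 0.0456909)*100 = 95.431 %


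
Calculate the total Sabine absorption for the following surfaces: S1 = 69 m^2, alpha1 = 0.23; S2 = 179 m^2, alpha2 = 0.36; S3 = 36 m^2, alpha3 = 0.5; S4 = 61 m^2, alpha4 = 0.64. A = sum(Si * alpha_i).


69 * 0.23 = 15.87
179 * 0.36 = 64.44
36 * 0.5 = 18
61 * 0.64 = 39.04
A_total = 15.87 + 64.44 + 18 + 39.04 = 137.35 m^2


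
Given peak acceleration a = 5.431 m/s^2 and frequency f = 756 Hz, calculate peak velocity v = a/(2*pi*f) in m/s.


omega = 2*pi*f = 2*pi*756 = 4750.09 rad/s
v = a / omega = 5.431 / 4750.09 = 0.0011433 m/s


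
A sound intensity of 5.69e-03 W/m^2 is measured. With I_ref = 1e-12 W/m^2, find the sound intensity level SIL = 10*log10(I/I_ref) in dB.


I / I_ref = 5.69e-03 / 1e-12 = 5.69e+09
SIL = 10 * log10(5.69e+09) = 97.551 dB


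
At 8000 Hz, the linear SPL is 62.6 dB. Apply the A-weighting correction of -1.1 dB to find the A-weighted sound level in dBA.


A-weighting table: 8000 Hz -> -1.1 dB correction
SPL_A = SPL + correction = 62.6 + (-1.1) = 61.5 dBA


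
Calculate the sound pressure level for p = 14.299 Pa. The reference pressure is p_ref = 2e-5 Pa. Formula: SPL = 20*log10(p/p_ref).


p / p_ref = 14.299 / 2e-5 = 714950
SPL = 20 * log10(714950) = 117.09 dB


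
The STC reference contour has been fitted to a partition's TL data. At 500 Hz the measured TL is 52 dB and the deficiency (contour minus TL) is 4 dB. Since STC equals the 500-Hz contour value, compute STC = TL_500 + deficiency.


By ASTM E413, STC = value of the fitted reference contour at 500 Hz.
Contour value at 500 Hz = TL_500 + deficiency = 52 + 4 = 56
STC = 56


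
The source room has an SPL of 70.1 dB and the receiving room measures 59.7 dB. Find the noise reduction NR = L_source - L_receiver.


NR = L_source - L_receiver (difference between source and receiving room levels)
NR = 70.1 - 59.7 = 10.4 dB


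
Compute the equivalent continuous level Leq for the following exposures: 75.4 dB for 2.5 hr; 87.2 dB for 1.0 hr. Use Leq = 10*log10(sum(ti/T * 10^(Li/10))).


T_total = 2.5 + 1.0 = 3.5 hr
(2.5/3.5) * 10^(75.4/10) = 2.47669e+07
(1.0/3.5) * 10^(87.2/10) = 1.49945e+08
Sum = 2.47669e+07 + 1.49945e+08 = 1.74712e+08
Leq = 10*log10(1.74712e+08) = 82.423 dB


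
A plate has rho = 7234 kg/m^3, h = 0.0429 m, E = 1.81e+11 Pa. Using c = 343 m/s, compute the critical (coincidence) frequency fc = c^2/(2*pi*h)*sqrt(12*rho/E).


12*rho/E = 12*7234/1.81e+11 = 4.79602e-07
sqrt(12*rho/E) = sqrt(4.79602e-07) = 0.000692533
c^2/(2*pi*h) = 343^2/(2*pi*0.0429) = 436467
fc = 436467 * 0.000692533 = 302.27 Hz


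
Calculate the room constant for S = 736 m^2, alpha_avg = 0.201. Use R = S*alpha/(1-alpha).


R = 736 * 0.201 / (1 - 0.201) = 185.15 m^2


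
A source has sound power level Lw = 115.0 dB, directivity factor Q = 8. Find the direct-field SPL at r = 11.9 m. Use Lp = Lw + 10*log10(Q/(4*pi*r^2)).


4*pi*r^2 = 4*pi*11.9^2 = 1779.52 m^2
Q / (4*pi*r^2) = 8 / 1779.52 = 0.00449559
Lp = 115.0 + 10*log10(0.00449559) = 91.528 dB


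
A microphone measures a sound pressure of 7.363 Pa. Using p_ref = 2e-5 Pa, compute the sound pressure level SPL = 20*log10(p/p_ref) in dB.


p / p_ref = 7.363 / 2e-5 = 368150
SPL = 20 * log10(368150) = 111.32 dB


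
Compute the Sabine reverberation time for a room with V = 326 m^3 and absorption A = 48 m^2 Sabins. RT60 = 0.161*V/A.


RT60 = 0.161 * 326 / 48 = 1.0935 s


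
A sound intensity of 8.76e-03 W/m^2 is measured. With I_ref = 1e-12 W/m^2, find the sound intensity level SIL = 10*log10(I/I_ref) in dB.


I / I_ref = 8.76e-03 / 1e-12 = 8.76e+09
SIL = 10 * log10(8.76e+09) = 99.425 dB


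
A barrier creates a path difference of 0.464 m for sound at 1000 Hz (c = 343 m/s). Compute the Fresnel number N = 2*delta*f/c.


N = 2*delta*f/c = 2*delta/lambda, where lambda = c/f
lambda = 343 / 1000 = 0.343 m
N = 2 * 0.464 / 0.343 = 2.7055


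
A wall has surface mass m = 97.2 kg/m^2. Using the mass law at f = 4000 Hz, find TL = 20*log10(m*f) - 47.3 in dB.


m * f = 97.2 * 4000 = 388800
20*log10(388800) = 111.795 dB
TL = 111.795 - 47.3 = 64.495 dB


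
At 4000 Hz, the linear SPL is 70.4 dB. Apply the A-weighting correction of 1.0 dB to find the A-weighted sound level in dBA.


A-weighting table: 4000 Hz -> 1.0 dB correction
SPL_A = SPL + correction = 70.4 + (1.0) = 71.4 dBA


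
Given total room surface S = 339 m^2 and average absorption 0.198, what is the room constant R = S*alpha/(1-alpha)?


R = 339 * 0.198 / (1 - 0.198) = 83.693 m^2


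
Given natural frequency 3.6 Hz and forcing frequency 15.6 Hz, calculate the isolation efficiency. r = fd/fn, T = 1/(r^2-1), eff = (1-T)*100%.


r = 15.6 / 3.6 = 4.33333
r^2 - 1 = 4.33333^2 - 1 = 17.7777
T = 1/17.7777 = 0.0562502
Efficiency = (1 - 0.0562502)*100 = 94.375 %


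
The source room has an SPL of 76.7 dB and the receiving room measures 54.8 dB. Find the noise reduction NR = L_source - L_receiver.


NR = L_source - L_receiver (difference between source and receiving room levels)
NR = 76.7 - 54.8 = 21.9 dB


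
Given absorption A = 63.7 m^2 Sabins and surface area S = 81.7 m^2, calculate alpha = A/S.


Absorption coefficient = absorbed power / incident power
alpha = A / S = 63.7 / 81.7 = 0.77968


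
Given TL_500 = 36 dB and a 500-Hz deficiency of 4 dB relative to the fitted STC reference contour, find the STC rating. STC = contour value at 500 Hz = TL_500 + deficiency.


By ASTM E413, STC = value of the fitted reference contour at 500 Hz.
Contour value at 500 Hz = TL_500 + deficiency = 36 + 4 = 40
STC = 40


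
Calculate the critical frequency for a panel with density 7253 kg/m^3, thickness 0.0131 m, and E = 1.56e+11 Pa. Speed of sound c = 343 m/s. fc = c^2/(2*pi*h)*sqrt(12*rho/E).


12*rho/E = 12*7253/1.56e+11 = 5.57923e-07
sqrt(12*rho/E) = sqrt(5.57923e-07) = 0.000746942
c^2/(2*pi*h) = 343^2/(2*pi*0.0131) = 1.42935e+06
fc = 1.42935e+06 * 0.000746942 = 1067.6 Hz


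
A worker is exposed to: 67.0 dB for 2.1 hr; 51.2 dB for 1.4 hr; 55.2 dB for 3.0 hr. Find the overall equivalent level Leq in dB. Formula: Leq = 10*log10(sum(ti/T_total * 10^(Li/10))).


T_total = 2.1 + 1.4 + 3.0 = 6.5 hr
(2.1/6.5) * 10^(67.0/10) = 1.61922e+06
(1.4/6.5) * 10^(51.2/10) = 28393.2
(3.0/6.5) * 10^(55.2/10) = 152830
Sum = 1.61922e+06 + 28393.2 + 152830 = 1.80044e+06
Leq = 10*log10(1.80044e+06) = 62.554 dB


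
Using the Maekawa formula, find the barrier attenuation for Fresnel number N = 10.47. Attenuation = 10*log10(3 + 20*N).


3 + 20*N = 3 + 20*10.47 = 212.4
Att = 10*log10(212.4) = 23.272 dB


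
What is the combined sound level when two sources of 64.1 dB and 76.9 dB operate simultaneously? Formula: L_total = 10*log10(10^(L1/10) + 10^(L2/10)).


10^(64.1/10) = 2.5704e+06
10^(76.9/10) = 4.89779e+07
Sum = 2.5704e+06 + 4.89779e+07 = 5.15483e+07
L_total = 10*log10(5.15483e+07) = 77.122 dB


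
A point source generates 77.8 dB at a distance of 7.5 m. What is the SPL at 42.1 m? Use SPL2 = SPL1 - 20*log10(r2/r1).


r2/r1 = 42.1/7.5 = 5.61333
Correction = 20*log10(5.61333) = 14.9844 dB
SPL2 = 77.8 - 14.9844 = 62.816 dB
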